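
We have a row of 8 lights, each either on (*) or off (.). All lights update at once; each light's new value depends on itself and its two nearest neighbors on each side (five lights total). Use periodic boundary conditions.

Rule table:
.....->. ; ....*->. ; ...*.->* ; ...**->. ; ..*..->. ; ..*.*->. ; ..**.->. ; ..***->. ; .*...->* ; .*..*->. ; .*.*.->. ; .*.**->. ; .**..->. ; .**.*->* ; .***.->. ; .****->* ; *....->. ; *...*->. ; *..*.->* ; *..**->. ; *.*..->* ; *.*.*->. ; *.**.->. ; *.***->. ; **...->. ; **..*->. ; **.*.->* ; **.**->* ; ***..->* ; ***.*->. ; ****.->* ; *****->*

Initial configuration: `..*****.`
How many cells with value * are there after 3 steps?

1

...****.
....***.
......*.
count of *: 1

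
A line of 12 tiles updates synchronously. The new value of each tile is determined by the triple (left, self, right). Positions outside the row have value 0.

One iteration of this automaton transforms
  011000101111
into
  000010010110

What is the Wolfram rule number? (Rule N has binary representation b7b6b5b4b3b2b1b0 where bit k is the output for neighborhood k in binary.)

161

position 9: 111 → 1  (bit 7 = 1)
position 2: 110 → 0  (bit 6 = 0)
position 7: 101 → 1  (bit 5 = 1)
position 3: 100 → 0  (bit 4 = 0)
position 1: 011 → 0  (bit 3 = 0)
position 6: 010 → 0  (bit 2 = 0)
position 0: 001 → 0  (bit 1 = 0)
position 4: 000 → 1  (bit 0 = 1)
bits b7..b0 = 10100001 = 161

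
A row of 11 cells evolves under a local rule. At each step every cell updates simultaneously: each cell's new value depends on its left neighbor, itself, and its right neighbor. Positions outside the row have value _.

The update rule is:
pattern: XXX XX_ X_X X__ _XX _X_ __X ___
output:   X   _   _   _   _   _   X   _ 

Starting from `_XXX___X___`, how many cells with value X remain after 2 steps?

1

X_X___X____
_____X_____
count of X: 1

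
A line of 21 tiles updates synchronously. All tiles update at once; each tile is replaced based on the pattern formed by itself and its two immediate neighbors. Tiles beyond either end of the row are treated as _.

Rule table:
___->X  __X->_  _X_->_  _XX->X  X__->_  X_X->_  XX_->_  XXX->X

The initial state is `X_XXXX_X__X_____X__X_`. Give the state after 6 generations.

generation 1: __XXX_______XXX______
generation 2: X_XX__XXXXX_XX__XXXXX
generation 3: __X___XXXX__X___XXXX_
generation 4: X___X_XXX_____X_XXX__
generation 5: __X___XX__XXX___XX__X
generation 6: X___X_X___XX__X_X____

X___X_X___XX__X_X____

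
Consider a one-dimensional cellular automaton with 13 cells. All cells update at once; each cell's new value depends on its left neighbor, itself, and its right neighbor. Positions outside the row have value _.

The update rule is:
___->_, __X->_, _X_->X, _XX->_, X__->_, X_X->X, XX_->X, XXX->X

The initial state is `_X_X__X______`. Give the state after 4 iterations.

_XXX__X______
__XX__X______
___X__X______
___X__X______

___X__X______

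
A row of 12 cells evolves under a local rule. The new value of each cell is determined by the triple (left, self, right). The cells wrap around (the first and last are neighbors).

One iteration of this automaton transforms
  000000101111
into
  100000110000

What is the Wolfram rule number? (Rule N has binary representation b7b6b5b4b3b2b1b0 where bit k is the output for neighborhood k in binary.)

52

position 9: 111 → 0  (bit 7 = 0)
position 11: 110 → 0  (bit 6 = 0)
position 7: 101 → 1  (bit 5 = 1)
position 0: 100 → 1  (bit 4 = 1)
position 8: 011 → 0  (bit 3 = 0)
position 6: 010 → 1  (bit 2 = 1)
position 5: 001 → 0  (bit 1 = 0)
position 1: 000 → 0  (bit 0 = 0)
bits b7..b0 = 00110100 = 52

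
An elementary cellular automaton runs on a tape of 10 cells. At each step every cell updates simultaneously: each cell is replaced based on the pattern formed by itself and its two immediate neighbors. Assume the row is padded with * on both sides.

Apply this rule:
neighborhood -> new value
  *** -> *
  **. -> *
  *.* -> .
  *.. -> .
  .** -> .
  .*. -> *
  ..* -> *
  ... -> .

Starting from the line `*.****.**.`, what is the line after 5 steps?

*..***..*.
*.*.**.**.
*.*..*..*.
*.*.**.**.  (repeats step 2; period 2)
step 5: *.*..*..*.

*.*..*..*.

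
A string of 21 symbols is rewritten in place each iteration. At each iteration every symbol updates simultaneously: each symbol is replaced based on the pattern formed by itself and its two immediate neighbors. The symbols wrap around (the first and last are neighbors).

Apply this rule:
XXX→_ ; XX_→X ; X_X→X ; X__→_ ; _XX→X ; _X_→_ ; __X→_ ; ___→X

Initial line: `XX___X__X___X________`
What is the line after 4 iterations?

XX_X______X___XXXXXX_
XXX__XXXX___X_X____XX
__X__X__X_X__X__XX_X_
X________X______XXX__

X________X______XXX__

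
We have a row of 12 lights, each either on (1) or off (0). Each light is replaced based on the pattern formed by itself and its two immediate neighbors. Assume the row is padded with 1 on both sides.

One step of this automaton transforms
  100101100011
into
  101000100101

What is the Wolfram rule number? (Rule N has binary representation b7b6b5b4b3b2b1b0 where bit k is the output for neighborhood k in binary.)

position 11: 111 → 1  (bit 7 = 1)
position 0: 110 → 1  (bit 6 = 1)
position 4: 101 → 0  (bit 5 = 0)
position 1: 100 → 0  (bit 4 = 0)
position 5: 011 → 0  (bit 3 = 0)
position 3: 010 → 0  (bit 2 = 0)
position 2: 001 → 1  (bit 1 = 1)
position 8: 000 → 0  (bit 0 = 0)
bits b7..b0 = 11000010 = 194

194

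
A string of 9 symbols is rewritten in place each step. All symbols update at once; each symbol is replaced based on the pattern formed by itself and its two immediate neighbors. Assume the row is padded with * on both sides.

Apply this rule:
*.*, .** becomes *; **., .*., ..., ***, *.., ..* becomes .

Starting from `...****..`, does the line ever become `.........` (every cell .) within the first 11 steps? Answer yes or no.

...*.....
.........
all cells are . at step 2

yes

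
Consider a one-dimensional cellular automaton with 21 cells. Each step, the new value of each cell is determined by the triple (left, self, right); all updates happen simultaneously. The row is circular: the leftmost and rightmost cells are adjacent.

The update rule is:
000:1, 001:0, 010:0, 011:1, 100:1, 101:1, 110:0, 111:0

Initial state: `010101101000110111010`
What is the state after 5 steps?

step 1: 001011010110101100101
step 2: 100110101101011010010
step 3: 010101011010110101001
step 4: 101010110101101010100
step 5: 010101101011010101010

010101101011010101010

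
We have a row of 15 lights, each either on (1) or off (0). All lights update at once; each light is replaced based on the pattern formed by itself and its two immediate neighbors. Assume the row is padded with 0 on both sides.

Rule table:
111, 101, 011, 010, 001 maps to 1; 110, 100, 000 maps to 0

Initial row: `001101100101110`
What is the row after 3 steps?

011011001111100
110110011111000
101100111110000

101100111110000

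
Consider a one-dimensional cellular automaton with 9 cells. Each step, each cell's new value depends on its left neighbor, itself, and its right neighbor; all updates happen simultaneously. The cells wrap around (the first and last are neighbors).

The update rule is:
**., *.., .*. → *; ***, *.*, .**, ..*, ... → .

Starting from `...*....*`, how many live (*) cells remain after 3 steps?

4

*..**...*
**..**...
.**..**..
count of *: 4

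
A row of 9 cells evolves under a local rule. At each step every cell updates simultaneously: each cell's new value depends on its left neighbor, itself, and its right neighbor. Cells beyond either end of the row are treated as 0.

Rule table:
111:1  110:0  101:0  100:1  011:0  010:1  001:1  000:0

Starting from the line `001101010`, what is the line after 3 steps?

010001011
111011000
010000100

010000100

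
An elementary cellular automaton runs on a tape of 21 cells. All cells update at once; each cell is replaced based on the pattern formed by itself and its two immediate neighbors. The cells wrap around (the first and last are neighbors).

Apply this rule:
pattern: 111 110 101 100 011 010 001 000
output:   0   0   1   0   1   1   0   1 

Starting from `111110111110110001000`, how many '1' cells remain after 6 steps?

8

100001100001100101010
101101001101000111111
011011001011010100000
010110001110111101111
111100101001100011000
100000111001001010010
count of 1: 8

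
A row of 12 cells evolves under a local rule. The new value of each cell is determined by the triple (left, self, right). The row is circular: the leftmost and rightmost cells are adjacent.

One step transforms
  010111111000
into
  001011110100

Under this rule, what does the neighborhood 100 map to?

At position 9 the neighborhood is 100; the next row has 1 there.

1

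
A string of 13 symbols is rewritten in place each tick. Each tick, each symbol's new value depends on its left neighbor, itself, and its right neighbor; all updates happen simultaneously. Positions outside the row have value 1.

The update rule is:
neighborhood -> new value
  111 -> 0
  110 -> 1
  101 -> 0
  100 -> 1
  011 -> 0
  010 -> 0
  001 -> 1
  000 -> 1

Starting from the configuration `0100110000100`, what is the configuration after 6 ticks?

0100000100000

0011011111011
1101000001000
0100111110111
0011000010000
1101111101111
0100000100000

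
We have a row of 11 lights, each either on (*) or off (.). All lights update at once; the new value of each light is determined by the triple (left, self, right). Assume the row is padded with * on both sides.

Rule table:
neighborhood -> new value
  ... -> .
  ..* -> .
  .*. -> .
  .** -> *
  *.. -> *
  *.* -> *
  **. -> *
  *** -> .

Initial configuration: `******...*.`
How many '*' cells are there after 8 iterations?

6

.....**...*
*....***..*
**...*.**.*
.**...*****
****..*....
...**..*...
*..***..*..
**.*.**..*.
count of *: 6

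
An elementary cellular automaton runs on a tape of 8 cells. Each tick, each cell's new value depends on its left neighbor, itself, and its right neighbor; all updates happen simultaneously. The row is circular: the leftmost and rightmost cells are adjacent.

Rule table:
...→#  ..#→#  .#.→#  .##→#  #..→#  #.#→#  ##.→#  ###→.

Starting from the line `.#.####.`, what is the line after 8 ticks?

tick 1: ####..##
tick 2: ...####.
tick 3: ####..##  (repeats tick 1; period 2)
tick 8: ...####.

...####.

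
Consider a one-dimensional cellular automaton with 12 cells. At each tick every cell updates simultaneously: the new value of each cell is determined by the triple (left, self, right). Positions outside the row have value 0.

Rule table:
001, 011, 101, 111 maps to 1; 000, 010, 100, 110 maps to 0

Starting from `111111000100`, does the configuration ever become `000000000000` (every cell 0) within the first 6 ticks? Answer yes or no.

no

111110001000
111100010000
111000100000
110001000000
100010000000
000100000000
tick 6 is 000100000000, still not uniform 0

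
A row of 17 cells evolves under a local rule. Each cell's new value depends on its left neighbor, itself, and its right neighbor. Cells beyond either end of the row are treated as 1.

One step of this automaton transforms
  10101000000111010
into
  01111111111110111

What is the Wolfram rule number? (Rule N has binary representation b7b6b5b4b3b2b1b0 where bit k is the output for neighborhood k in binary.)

position 12: 111 → 1  (bit 7 = 1)
position 0: 110 → 0  (bit 6 = 0)
position 1: 101 → 1  (bit 5 = 1)
position 5: 100 → 1  (bit 4 = 1)
position 11: 011 → 1  (bit 3 = 1)
position 2: 010 → 1  (bit 2 = 1)
position 10: 001 → 1  (bit 1 = 1)
position 6: 000 → 1  (bit 0 = 1)
bits b7..b0 = 10111111 = 191

191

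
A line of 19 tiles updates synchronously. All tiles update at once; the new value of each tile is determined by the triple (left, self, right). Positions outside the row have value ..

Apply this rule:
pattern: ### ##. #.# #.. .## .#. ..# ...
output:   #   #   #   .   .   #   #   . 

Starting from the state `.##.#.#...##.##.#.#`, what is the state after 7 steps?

step 1: #.#####..#.##.#####
step 2: ##.####.###.##.####
step 3: .##.####.###.##.###
step 4: #.##.####.###.##.##
step 5: ##.##.####.###.##.#
step 6: .##.##.####.###.###
step 7: #.##.##.####.###.##

#.##.##.####.###.##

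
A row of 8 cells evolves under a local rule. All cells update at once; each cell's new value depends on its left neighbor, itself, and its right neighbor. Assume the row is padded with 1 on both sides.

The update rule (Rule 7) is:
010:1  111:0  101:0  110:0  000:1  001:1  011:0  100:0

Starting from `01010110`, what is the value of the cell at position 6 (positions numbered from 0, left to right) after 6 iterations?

01010000
01010111
01010000  (repeats iteration 1; period 2)
iteration 6: 01010111
position 6 holds 1

1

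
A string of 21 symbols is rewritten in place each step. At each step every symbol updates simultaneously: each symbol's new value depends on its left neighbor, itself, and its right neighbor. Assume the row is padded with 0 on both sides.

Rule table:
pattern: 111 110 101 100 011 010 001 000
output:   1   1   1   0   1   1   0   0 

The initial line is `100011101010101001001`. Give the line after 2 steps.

step 1: 100011111111111001001
step 2: 100011111111111001001

100011111111111001001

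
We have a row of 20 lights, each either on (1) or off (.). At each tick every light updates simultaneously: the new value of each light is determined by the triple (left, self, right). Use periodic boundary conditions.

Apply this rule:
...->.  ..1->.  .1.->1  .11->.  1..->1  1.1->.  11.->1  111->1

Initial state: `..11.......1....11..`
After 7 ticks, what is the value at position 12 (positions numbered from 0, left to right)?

.

tick 1: ...11......11....11.
tick 2: ....11......11....11
tick 3: 1....11......11....1
tick 4: 11....11......11....
tick 5: .11....11......11...
tick 6: ..11....11......11..
tick 7: ...11....11......11.
position 12 holds .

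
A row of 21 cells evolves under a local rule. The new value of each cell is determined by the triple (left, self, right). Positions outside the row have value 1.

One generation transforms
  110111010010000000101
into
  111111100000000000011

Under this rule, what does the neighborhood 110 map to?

At position 1 the neighborhood is 110; the next row has 1 there.

1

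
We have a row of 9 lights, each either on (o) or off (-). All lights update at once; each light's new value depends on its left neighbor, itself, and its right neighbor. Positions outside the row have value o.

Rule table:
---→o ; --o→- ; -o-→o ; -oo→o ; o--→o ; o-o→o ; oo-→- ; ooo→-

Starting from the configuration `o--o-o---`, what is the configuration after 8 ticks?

o-o--ooo-

-o-ooooo-
oooo----o
----ooo-o
ooo-o--oo
---ooo-o-
oo-o--ooo
--ooo-o--
o-o--ooo-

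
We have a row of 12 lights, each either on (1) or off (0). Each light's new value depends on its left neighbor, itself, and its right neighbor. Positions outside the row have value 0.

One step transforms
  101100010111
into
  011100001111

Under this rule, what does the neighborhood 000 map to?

0

At position 5 the neighborhood is 000; the next row has 0 there.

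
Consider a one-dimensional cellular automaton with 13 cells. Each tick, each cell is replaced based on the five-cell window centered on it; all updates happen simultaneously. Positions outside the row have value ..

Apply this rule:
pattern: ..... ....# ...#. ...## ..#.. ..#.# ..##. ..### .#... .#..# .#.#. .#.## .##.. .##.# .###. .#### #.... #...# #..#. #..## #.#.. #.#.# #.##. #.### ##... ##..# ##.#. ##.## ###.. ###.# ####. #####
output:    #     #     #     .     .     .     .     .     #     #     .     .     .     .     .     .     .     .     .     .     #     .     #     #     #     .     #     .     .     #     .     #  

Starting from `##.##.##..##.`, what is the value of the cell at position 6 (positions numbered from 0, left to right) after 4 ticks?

...#..#.....#
###.#..#.###.
..####...#..#
#.....#.#.#..
position 6 holds #

#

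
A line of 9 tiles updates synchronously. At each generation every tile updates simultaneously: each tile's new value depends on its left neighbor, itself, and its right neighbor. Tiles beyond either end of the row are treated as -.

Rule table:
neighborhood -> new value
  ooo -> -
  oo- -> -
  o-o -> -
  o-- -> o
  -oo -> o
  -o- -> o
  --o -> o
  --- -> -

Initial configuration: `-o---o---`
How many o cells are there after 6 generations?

generation 1: ooo-ooo--
generation 2: o---o--o-
generation 3: oo-oooooo
generation 4: o--o-----
generation 5: ooooo----
generation 6: o----o---
count of o: 2

2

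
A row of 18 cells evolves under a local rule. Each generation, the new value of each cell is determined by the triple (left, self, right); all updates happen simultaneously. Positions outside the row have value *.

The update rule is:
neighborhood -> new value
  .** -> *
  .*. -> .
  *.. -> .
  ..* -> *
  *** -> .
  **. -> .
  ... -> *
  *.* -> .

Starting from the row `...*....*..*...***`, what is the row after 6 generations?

...***..**..**..**

generation 1: .**..***..*..***..
generation 2: .*..**...*..**...*
generation 3: ...**..**..**..***
generation 4: .***..**..**..**..
generation 5: .*...**..**..**..*
generation 6: ...***..**..**..**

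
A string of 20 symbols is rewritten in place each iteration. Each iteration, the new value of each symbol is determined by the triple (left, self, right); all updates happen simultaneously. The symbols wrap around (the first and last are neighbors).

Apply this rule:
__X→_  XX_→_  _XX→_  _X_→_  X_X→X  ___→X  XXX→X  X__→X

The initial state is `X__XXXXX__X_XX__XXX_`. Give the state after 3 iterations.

_X__XXX_X__X__X__X_X
X_X__X_X_X__X__X__X_
_X_X__X_X_X__X__X__X

_X_X__X_X_X__X__X__X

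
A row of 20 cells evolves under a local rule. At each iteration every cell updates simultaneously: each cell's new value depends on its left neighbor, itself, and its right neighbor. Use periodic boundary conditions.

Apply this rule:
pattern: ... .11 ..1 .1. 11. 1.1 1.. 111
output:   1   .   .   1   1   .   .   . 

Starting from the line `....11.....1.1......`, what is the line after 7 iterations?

iteration 1: 111..1.111.1.1.11111
iteration 2: ..1..1...1.1.1......
iteration 3: 1.1..1.1.1.1.1.11111
iteration 4: 1.1..1.1.1.1.1......
iteration 5: 1.1..1.1.1.1.1.1111.
iteration 6: 1.1..1.1.1.1.1....1.
iteration 7: 1.1..1.1.1.1.1.11.1.

1.1..1.1.1.1.1.11.1.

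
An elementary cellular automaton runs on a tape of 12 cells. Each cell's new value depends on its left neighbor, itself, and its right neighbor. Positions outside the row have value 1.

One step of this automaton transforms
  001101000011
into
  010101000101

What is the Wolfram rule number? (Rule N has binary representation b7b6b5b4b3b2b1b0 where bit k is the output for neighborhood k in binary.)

position 11: 111 → 1  (bit 7 = 1)
position 3: 110 → 1  (bit 6 = 1)
position 4: 101 → 0  (bit 5 = 0)
position 0: 100 → 0  (bit 4 = 0)
position 2: 011 → 0  (bit 3 = 0)
position 5: 010 → 1  (bit 2 = 1)
position 1: 001 → 1  (bit 1 = 1)
position 7: 000 → 0  (bit 0 = 0)
bits b7..b0 = 11000110 = 198

198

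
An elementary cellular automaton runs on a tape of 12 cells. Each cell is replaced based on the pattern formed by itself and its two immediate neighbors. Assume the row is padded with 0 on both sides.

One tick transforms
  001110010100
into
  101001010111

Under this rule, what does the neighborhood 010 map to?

1

At position 7 the neighborhood is 010; the next row has 1 there.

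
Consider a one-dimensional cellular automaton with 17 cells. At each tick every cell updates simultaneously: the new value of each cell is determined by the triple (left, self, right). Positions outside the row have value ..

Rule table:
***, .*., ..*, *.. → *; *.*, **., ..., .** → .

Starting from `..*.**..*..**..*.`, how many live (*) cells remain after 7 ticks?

8

.**...*****..****
*..*.*.***.**.**.
****.*..*.......*
.**..*****.....**
*..**.***.*...*..
***....*..**.***.
.*.*..****....*.*
count of *: 8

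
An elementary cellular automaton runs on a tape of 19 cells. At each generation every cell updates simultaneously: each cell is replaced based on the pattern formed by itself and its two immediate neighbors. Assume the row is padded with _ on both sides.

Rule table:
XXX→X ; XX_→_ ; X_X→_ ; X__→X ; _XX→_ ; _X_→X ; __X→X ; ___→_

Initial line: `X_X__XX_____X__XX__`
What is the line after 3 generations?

X_XXX__X___XXXX__X_
X__X_XXXX_X_XX_XXXX
XXXX__XX__X_____XX_

XXXX__XX__X_____XX_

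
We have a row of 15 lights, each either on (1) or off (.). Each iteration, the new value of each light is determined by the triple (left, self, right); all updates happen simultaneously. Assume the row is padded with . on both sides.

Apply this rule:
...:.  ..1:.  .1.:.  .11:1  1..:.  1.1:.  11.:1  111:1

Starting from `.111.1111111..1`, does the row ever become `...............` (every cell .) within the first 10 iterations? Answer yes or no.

iteration 1: .111.1111111...
iteration 2: .111.1111111...  (fixed point — unchanged through iteration 10)
iteration 10 is .111.1111111..., still not uniform .

no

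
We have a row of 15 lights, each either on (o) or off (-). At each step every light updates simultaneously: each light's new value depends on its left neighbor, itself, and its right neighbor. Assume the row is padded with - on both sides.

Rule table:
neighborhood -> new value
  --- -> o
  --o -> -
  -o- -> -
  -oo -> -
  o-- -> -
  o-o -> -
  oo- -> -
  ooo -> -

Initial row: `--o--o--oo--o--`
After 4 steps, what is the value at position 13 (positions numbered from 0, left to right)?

o-------------o
--ooooooooooo--
o-------------o  (repeats step 1; period 2)
step 4: --ooooooooooo--
position 13 holds -

-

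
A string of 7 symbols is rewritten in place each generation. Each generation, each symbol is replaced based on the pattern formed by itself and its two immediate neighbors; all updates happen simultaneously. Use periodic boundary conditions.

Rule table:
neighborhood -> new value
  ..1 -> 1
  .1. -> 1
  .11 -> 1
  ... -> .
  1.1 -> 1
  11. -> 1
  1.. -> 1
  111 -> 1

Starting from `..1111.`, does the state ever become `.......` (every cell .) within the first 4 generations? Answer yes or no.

.111111
1111111
1111111  (fixed point — unchanged through generation 4)
generation 4 is 1111111, still not uniform .

no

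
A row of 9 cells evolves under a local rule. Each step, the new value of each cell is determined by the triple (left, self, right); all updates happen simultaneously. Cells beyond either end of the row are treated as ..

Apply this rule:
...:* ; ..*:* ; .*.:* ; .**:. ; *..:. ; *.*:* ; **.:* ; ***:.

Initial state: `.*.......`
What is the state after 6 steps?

*****...*

**.******
.**.....*
*.*.*****
****....*
...*.****
*****...*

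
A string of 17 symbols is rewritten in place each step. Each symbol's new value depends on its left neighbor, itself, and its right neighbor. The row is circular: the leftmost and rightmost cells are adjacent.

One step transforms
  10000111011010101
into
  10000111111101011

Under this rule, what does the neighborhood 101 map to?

1

At position 8 the neighborhood is 101; the next row has 1 there.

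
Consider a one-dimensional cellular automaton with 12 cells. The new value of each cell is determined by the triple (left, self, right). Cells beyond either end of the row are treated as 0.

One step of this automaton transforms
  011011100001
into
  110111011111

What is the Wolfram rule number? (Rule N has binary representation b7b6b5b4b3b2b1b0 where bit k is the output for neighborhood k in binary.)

191

position 5: 111 → 1  (bit 7 = 1)
position 2: 110 → 0  (bit 6 = 0)
position 3: 101 → 1  (bit 5 = 1)
position 7: 100 → 1  (bit 4 = 1)
position 1: 011 → 1  (bit 3 = 1)
position 11: 010 → 1  (bit 2 = 1)
position 0: 001 → 1  (bit 1 = 1)
position 8: 000 → 1  (bit 0 = 1)
bits b7..b0 = 10111111 = 191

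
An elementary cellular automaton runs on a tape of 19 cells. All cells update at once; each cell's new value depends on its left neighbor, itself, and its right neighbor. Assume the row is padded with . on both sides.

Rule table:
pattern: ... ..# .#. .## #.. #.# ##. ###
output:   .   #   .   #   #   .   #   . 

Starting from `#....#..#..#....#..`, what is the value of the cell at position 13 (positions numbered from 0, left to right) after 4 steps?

.

.#..#.##.##.#..#.#.
#.##..##.##..##...#
..######.#######.#.
.##....#.#.....#..#
position 13 holds .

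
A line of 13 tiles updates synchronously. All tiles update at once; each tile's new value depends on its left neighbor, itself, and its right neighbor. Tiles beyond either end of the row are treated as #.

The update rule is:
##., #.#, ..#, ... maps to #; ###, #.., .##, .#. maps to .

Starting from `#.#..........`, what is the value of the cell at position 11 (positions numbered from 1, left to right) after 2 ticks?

.

tick 1: ##..#########
tick 2: .#.#.........
position 11 holds .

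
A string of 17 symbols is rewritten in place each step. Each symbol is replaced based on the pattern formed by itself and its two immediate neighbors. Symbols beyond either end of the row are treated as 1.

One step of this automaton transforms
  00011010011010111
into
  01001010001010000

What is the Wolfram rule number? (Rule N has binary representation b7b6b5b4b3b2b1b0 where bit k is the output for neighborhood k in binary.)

position 15: 111 → 0  (bit 7 = 0)
position 4: 110 → 1  (bit 6 = 1)
position 5: 101 → 0  (bit 5 = 0)
position 0: 100 → 0  (bit 4 = 0)
position 3: 011 → 0  (bit 3 = 0)
position 6: 010 → 1  (bit 2 = 1)
position 2: 001 → 0  (bit 1 = 0)
position 1: 000 → 1  (bit 0 = 1)
bits b7..b0 = 01000101 = 69

69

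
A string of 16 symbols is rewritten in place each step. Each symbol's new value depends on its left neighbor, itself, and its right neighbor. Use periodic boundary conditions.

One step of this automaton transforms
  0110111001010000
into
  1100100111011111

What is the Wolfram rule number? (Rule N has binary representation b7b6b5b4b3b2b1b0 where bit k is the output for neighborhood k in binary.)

31

position 5: 111 → 0  (bit 7 = 0)
position 2: 110 → 0  (bit 6 = 0)
position 3: 101 → 0  (bit 5 = 0)
position 7: 100 → 1  (bit 4 = 1)
position 1: 011 → 1  (bit 3 = 1)
position 9: 010 → 1  (bit 2 = 1)
position 0: 001 → 1  (bit 1 = 1)
position 13: 000 → 1  (bit 0 = 1)
bits b7..b0 = 00011111 = 31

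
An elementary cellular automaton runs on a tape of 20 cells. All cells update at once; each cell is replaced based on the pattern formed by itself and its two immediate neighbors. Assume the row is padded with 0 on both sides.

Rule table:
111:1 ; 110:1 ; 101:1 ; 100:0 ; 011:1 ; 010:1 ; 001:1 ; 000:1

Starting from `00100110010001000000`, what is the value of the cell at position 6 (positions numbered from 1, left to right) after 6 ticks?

1

tick 1: 11101110110111011111
tick 2: 11111111111111111111
tick 3: 11111111111111111111  (fixed point — unchanged through tick 6)
position 6 holds 1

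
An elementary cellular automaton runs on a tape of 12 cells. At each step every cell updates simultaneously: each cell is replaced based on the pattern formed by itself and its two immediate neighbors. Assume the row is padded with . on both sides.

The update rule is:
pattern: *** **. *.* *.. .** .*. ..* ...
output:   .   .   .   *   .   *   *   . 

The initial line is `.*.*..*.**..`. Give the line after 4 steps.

.....*..*...

**.****...*.
.......*.***
......**....
.....*..*...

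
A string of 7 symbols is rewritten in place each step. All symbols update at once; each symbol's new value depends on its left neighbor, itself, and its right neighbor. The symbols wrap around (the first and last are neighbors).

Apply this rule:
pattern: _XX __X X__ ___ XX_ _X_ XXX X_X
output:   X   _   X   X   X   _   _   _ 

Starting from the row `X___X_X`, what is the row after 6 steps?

___XX_X

XXX___X
__XXX_X
X_X_X__
_____X_
XXXX__X
___XX_X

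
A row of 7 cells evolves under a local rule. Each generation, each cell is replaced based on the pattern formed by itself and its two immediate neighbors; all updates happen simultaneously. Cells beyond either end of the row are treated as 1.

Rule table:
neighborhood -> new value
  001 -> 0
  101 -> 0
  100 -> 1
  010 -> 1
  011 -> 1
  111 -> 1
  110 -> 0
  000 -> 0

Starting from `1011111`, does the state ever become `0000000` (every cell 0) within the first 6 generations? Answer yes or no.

0011111
1011111  (repeats generation 0; period 2)
generation 6: 1011111
generation 6 is 1011111, still not uniform 0

no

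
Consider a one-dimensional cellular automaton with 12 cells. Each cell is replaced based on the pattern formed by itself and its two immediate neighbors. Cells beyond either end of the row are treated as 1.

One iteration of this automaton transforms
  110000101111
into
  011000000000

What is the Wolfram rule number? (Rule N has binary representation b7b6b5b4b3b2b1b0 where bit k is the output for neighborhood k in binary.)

80

position 0: 111 → 0  (bit 7 = 0)
position 1: 110 → 1  (bit 6 = 1)
position 7: 101 → 0  (bit 5 = 0)
position 2: 100 → 1  (bit 4 = 1)
position 8: 011 → 0  (bit 3 = 0)
position 6: 010 → 0  (bit 2 = 0)
position 5: 001 → 0  (bit 1 = 0)
position 3: 000 → 0  (bit 0 = 0)
bits b7..b0 = 01010000 = 80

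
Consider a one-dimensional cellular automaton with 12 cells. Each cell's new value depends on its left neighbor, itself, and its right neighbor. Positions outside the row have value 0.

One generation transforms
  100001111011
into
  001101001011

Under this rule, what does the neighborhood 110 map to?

At position 8 the neighborhood is 110; the next row has 1 there.

1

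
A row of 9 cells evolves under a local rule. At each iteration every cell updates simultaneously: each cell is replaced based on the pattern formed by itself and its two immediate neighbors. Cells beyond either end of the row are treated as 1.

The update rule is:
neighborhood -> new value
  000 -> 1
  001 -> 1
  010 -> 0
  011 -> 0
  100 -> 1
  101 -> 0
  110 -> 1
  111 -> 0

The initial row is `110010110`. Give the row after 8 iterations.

011100010
000111100
111000111
001111000
110001111
011110000
000011111
111100000

111100000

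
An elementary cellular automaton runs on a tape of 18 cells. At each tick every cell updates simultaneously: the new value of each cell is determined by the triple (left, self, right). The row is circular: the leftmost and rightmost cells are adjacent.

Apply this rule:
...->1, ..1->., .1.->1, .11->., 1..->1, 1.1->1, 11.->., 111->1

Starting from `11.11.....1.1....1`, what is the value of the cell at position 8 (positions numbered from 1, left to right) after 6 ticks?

1.1..1111.111111..
1111..11.1.1111.1.
.11.1...111.11.111
1..1111..1.1..1.1.
11..11.1.1111.1111
1.1...111.11.1.111
position 8 holds 1

1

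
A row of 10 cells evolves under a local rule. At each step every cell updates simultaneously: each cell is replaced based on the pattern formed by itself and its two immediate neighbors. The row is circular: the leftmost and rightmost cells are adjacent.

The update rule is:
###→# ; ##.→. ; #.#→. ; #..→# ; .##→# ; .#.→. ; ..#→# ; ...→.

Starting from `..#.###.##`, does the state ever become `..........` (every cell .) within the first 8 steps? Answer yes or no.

##..##..#.
#.###.##..
..##..#.##
###.##..#.
##..#.##..
#.##..#.##
..#.##..##
##..#.###.
step 8 is ##..#.###., still not uniform .

no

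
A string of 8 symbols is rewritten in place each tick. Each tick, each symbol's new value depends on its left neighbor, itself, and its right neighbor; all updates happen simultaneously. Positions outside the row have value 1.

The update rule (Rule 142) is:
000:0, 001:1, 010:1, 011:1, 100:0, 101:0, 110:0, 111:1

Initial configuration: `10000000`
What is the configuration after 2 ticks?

00000001
00000011

00000011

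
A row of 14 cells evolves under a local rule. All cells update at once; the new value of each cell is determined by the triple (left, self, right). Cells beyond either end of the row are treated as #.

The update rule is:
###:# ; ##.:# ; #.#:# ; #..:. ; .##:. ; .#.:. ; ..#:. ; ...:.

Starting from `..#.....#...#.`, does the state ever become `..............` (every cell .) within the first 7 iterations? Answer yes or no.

yes

iteration 1: .............#
iteration 2: ..............
all cells are . at iteration 2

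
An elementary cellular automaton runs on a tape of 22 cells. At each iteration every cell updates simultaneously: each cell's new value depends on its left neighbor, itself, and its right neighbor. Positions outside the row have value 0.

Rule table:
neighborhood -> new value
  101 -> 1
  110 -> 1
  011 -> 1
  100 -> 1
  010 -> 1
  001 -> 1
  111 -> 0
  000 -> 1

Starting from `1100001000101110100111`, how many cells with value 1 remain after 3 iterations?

20

iteration 1: 1111111111111011111101
iteration 2: 1000000000001110000111
iteration 3: 1111111111111011111101
count of 1: 20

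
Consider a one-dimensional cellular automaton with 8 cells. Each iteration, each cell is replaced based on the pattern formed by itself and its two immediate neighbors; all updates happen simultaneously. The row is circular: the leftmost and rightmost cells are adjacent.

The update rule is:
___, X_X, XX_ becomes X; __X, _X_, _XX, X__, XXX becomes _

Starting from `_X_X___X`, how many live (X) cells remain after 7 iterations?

5

X_X__X__
_X______
___XXXXX
_X_____X
X__XXX__
_____X__
XXXX___X
count of X: 5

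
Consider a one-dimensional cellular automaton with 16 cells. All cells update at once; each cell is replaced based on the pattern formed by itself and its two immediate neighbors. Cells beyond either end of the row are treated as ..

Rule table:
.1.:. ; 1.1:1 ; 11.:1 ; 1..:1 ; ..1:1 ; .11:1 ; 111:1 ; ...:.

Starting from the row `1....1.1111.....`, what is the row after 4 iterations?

111111111111111.

iteration 1: .1..1.111111....
iteration 2: 1.11.11111111...
iteration 3: .1111111111111..
iteration 4: 111111111111111.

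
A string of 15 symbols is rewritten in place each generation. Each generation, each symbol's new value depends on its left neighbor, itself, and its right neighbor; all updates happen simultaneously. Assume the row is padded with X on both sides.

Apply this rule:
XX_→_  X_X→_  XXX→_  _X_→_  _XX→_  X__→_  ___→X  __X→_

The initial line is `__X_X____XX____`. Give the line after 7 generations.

generation 1: ______XX____XX_
generation 2: _XXXX____XX____
generation 3: ______XX____XX_  (repeats generation 1; period 2)
generation 7: ______XX____XX_

______XX____XX_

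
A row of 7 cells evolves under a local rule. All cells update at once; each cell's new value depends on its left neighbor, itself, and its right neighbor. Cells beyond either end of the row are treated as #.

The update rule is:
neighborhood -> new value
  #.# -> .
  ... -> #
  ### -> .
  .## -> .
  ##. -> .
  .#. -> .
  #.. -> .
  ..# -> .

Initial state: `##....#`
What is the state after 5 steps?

...###.

...##..
.#.....
...###.
.#.....  (repeats step 2; period 2)
step 5: ...###.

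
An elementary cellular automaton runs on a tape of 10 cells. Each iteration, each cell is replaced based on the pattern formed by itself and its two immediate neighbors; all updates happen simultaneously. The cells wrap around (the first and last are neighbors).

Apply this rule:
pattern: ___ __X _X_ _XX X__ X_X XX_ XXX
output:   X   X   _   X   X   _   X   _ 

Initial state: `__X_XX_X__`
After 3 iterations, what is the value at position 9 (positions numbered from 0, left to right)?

X

XX__XX__XX
_XXXXXXXX_
XX______XX
position 9 holds X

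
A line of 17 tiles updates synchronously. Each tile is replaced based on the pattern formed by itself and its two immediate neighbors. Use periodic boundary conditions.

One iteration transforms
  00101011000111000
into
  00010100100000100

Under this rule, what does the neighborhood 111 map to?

At position 12 the neighborhood is 111; the next row has 0 there.

0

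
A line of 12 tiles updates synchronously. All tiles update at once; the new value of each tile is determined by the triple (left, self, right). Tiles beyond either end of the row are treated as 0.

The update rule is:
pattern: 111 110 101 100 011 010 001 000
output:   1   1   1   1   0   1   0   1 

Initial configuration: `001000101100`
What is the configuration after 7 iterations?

101110110111
110111011011
011011101101
001101110111
100110111011
110011011101
011001101111

011001101111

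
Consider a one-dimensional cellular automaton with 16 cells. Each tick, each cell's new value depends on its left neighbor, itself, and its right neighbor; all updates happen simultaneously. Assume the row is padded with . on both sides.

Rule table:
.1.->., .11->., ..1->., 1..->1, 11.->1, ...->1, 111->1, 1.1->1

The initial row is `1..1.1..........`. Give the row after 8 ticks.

..1..1..1..1.111

.1..1.1111111111
..1..1.111111111
1..1..1.11111111
.1..1..1.1111111
..1..1..1.111111
1..1..1..1.11111
.1..1..1..1.1111
..1..1..1..1.111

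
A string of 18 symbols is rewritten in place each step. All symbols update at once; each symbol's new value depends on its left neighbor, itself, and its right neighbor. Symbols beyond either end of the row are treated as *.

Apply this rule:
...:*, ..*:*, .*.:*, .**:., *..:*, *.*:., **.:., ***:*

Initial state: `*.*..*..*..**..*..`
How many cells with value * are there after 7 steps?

10

..*********..*****
**.*******.**.****
*...*****......***
.***.***.******.**
..*...*...****...*
**********.**.***.
*********......*..
count of *: 10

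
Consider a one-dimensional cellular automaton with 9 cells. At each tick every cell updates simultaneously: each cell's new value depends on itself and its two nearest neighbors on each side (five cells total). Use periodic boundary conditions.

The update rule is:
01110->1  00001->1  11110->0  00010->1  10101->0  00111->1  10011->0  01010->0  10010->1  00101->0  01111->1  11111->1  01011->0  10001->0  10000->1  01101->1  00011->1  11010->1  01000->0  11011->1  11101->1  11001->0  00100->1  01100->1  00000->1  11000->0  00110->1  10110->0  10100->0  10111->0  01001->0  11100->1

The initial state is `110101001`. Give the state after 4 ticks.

111000001
101011111
110001110
010011111

010011111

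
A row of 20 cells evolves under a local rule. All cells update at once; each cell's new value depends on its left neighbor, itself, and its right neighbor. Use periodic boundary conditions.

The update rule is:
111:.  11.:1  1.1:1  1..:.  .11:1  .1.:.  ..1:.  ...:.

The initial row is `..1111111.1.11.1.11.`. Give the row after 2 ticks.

........1111..111.1.

tick 1: ..1.....11.1111.111.
tick 2: ........1111..111.1.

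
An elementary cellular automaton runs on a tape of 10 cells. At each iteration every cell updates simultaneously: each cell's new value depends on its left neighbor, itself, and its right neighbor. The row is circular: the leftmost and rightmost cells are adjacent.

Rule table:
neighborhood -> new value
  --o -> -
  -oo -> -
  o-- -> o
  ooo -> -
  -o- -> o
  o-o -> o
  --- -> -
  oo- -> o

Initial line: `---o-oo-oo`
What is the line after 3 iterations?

o--oo-oo-o
oo--oo-oo-
-oo--oo-oo

-oo--oo-oo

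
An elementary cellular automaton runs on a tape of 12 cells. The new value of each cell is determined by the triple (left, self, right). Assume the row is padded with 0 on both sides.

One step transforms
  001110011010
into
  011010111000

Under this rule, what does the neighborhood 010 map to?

At position 10 the neighborhood is 010; the next row has 0 there.

0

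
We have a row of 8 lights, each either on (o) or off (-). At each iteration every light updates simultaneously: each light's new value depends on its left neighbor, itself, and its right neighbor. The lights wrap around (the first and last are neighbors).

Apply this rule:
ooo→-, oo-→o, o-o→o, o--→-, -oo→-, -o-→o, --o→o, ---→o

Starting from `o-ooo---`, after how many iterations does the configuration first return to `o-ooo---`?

oo--o-oo
-o-ooo--
ooo--o-o
--o-ooo-
oooo--o-
---o-ooo
-oooo--o
o---o-oo
o-oooo--
oo---o-o
-o-oooo-
ooo---o-
--o-oooo
-ooo---o
o--o-ooo
o-ooo---

16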